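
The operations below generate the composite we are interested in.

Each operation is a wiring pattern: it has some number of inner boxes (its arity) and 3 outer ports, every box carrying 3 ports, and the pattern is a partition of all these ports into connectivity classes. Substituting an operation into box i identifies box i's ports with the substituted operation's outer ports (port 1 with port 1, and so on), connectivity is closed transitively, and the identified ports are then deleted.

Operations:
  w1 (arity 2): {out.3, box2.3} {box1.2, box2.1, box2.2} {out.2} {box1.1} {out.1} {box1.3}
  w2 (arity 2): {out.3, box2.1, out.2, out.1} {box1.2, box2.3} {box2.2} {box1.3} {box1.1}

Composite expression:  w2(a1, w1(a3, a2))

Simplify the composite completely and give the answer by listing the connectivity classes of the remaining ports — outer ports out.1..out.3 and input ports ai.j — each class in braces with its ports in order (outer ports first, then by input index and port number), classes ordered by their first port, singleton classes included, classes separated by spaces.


{out.1, out.2, out.3} {a1.1} {a1.2, a2.3} {a1.3} {a2.1, a2.2, a3.2} {a3.1} {a3.3}

Two ports join when wires chain via w2-identified ports.
the subtree at w1 composes to {out.1} {out.2} {out.3, a2.3} {a2.1, a2.2, a3.2} {a3.1} {a3.3} on (a3, a2); out.j = own outer ports
the subtree at w2 composes to {out.1, out.2, out.3} {a1.1} {a1.2, a2.3} {a1.3} {a2.1, a2.2, a3.2} {a3.1} {a3.3} on (a1, a3, a2); out.j = own outer ports


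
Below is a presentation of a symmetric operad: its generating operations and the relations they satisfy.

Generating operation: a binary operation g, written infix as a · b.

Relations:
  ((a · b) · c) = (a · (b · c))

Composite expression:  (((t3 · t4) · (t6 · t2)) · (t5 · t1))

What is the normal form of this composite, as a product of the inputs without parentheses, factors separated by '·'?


t3 · t4 · t6 · t2 · t5 · t1

Associativity of g dissolves the nesting; only the t-input order survives.
(t3 · t4) linearizes to t3 · t4
(t6 · t2) linearizes to t6 · t2
((t3 · t4) · (t6 · t2)) linearizes to t3 · t4 · t6 · t2
(t5 · t1) linearizes to t5 · t1
(((t3 · t4) · (t6 · t2)) · (t5 · t1)) linearizes to t3 · t4 · t6 · t2 · t5 · t1


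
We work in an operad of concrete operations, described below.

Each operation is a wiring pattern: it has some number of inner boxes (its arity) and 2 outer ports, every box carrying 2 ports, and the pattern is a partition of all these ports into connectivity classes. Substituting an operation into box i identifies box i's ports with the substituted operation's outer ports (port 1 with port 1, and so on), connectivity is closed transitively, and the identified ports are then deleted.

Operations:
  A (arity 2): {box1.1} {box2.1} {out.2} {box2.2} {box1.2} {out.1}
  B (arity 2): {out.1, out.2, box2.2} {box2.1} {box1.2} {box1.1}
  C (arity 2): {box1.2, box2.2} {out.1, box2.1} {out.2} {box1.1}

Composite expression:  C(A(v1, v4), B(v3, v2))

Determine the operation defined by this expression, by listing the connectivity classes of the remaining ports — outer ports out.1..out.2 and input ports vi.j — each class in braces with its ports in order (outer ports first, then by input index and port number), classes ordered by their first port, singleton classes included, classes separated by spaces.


{out.1, v2.2} {out.2} {v1.1} {v1.2} {v2.1} {v3.1} {v3.2} {v4.1} {v4.2}

Treat the ports identified at C as solder joints: merge, then drop.
stage A: inputs (v1, v4), connectivity {out.1} {out.2} {v1.1} {v1.2} {v4.1} {v4.2}, out.j its boundary
stage B: inputs (v3, v2), connectivity {out.1, out.2, v2.2} {v2.1} {v3.1} {v3.2}, out.j its boundary
stage C: inputs (v1, v4, v3, v2), connectivity {out.1, v2.2} {out.2} {v1.1} {v1.2} {v2.1} {v3.1} {v3.2} {v4.1} {v4.2}, out.j its boundary


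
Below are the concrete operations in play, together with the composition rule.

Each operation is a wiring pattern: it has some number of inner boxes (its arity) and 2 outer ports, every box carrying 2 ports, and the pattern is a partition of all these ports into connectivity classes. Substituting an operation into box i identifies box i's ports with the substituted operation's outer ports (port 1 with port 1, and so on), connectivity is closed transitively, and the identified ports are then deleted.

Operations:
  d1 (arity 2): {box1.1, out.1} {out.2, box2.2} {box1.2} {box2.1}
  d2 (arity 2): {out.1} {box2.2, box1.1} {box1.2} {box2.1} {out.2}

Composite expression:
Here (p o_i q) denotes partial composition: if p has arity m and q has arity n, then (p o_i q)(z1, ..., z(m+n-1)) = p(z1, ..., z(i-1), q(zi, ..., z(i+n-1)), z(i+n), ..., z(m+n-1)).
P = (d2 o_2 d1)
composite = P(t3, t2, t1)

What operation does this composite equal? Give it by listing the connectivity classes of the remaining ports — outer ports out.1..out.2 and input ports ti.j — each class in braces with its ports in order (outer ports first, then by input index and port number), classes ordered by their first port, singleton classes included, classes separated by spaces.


After gluing at d2, chains via deleted ports link the t-ports.
d1 over (t2, t1) gives {out.1, t2.1} {out.2, t1.2} {t1.1} {t2.2}, out.j being that stage's outer ports
d2 over (t3, t2, t1) gives {out.1} {out.2} {t1.1} {t1.2, t3.1} {t2.1} {t2.2} {t3.2}, out.j being that stage's outer ports

{out.1} {out.2} {t1.1} {t1.2, t3.1} {t2.1} {t2.2} {t3.2}


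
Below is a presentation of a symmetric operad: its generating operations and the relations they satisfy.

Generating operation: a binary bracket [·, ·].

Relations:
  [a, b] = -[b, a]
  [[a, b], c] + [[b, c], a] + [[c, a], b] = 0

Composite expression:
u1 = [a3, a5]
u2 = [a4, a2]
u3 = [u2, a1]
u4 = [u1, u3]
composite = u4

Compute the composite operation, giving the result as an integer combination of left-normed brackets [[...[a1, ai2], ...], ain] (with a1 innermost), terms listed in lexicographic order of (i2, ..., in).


Left-normed coefficients sit on the a1-initial expansion words.
Composite bracket: [[a3, a5], [[a4, a2], a1]]
The bracket unfolds into 16 signed words via [a, b] = ab - ba (2^4 = 16).
The a1-initial words carry the normal form:
  sign of a1a2a4a3a5 is -1, so it contributes -[[[[a1, a2], a4], a3], a5]
  sign of a1a2a4a5a3 is +1, so it contributes +[[[[a1, a2], a4], a5], a3]
  sign of a1a4a2a3a5 is +1, so it contributes +[[[[a1, a4], a2], a3], a5]
  sign of a1a4a2a5a3 is -1, so it contributes -[[[[a1, a4], a2], a5], a3]

-[[[[a1, a2], a4], a3], a5] + [[[[a1, a2], a4], a5], a3] + [[[[a1, a4], a2], a3], a5] - [[[[a1, a4], a2], a5], a3]


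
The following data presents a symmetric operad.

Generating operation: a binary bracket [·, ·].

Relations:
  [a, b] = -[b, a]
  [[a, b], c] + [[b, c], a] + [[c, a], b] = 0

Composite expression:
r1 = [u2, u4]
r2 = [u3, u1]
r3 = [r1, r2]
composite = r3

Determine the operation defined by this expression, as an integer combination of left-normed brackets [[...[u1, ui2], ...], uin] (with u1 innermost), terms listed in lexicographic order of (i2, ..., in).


Expand each bracket as ab - ba; the u1-initial words give the coefficients.
Composite bracket: [[u2, u4], [u3, u1]]
Each bracket splits as ab - ba, giving 8 signed words (2^3 = 8).
Words beginning with u1 determine it all:
  u1u3u2u4 (sign +1) contributes +[[[u1, u3], u2], u4]
  u1u3u4u2 (sign -1) contributes -[[[u1, u3], u4], u2]

[[[u1, u3], u2], u4] - [[[u1, u3], u4], u2]


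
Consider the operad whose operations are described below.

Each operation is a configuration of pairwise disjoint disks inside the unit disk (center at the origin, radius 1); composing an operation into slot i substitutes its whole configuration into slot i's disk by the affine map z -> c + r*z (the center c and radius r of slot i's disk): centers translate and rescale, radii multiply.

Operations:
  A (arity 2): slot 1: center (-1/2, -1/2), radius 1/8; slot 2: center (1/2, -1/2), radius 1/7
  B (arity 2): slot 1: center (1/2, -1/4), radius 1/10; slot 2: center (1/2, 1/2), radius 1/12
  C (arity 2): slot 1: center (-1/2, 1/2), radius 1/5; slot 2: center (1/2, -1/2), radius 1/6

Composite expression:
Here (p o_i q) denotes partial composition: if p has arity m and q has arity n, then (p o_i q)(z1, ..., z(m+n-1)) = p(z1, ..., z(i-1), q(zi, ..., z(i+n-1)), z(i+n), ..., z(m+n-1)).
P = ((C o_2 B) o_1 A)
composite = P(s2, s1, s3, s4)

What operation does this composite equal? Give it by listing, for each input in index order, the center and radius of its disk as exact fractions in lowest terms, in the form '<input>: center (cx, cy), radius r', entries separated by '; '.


Only the slot chain above each s matters under C; compose those maps.
tracing s2 down its 2-map path: center (-3/5, 2/5), radius 1/40
tracing s1 down its 2-map path: center (-2/5, 2/5), radius 1/35
tracing s3 down its 2-map path: center (7/12, -13/24), radius 1/60
tracing s4 down its 2-map path: center (7/12, -5/12), radius 1/72

s1: center (-2/5, 2/5), radius 1/35; s2: center (-3/5, 2/5), radius 1/40; s3: center (7/12, -13/24), radius 1/60; s4: center (7/12, -5/12), radius 1/72


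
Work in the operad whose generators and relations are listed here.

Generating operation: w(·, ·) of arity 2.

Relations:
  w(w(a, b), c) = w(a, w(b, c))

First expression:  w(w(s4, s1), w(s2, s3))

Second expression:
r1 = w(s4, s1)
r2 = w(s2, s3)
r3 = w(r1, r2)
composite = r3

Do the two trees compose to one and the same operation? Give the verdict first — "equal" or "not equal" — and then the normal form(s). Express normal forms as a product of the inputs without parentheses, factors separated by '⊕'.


The first expression reduces to s4 ⊕ s1 ⊕ s2 ⊕ s3
The second expression reduces to s4 ⊕ s1 ⊕ s2 ⊕ s3
Identical normal forms: equal.

equal; both compose to s4 ⊕ s1 ⊕ s2 ⊕ s3


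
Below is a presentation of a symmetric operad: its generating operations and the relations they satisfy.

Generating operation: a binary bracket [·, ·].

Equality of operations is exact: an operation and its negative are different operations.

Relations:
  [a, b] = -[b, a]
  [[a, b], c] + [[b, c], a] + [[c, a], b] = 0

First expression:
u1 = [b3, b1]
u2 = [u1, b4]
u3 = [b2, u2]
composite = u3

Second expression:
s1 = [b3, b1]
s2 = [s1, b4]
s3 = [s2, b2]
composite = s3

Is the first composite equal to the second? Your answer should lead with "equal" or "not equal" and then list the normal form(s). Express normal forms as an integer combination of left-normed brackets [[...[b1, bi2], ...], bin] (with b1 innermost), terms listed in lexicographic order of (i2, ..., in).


Reducing the first expression gives [[[b1, b3], b4], b2]
Reducing the second expression gives -[[[b1, b3], b4], b2]
Distinct normal forms: not equal.

not equal; first: [[[b1, b3], b4], b2]; second: -[[[b1, b3], b4], b2]


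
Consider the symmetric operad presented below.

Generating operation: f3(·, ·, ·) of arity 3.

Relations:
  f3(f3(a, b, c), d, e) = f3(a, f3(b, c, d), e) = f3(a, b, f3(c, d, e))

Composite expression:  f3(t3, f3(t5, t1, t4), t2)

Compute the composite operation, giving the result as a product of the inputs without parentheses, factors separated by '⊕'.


t3 ⊕ t5 ⊕ t1 ⊕ t4 ⊕ t2

Every regrouping of f3 is equal, so read the t-inputs in written order.
f3(t5, t1, t4) spells out as t5 ⊕ t1 ⊕ t4
f3(t3, f3(t5, t1, t4), t2) spells out as t3 ⊕ t5 ⊕ t1 ⊕ t4 ⊕ t2


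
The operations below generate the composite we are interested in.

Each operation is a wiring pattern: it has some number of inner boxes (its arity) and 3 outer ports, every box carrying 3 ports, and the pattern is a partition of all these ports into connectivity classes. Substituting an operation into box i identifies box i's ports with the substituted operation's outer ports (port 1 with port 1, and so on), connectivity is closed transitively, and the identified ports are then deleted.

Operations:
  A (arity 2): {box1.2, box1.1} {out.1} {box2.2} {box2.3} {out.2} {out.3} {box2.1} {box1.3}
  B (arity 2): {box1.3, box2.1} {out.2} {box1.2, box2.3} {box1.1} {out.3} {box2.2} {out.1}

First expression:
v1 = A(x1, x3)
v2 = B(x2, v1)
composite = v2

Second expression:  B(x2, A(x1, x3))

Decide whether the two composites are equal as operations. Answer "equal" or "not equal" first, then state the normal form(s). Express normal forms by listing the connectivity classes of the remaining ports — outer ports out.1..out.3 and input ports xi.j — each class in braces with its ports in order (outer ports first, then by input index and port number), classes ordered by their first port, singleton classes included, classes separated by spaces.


equal — both sides give {out.1} {out.2} {out.3} {x1.1, x1.2} {x1.3} {x2.1} {x2.2} {x2.3} {x3.1} {x3.2} {x3.3}

The first expression, normalized: {out.1} {out.2} {out.3} {x1.1, x1.2} {x1.3} {x2.1} {x2.2} {x2.3} {x3.1} {x3.2} {x3.3}
The second expression, normalized: {out.1} {out.2} {out.3} {x1.1, x1.2} {x1.3} {x2.1} {x2.2} {x2.3} {x3.1} {x3.2} {x3.3}
The normal forms match — equal.


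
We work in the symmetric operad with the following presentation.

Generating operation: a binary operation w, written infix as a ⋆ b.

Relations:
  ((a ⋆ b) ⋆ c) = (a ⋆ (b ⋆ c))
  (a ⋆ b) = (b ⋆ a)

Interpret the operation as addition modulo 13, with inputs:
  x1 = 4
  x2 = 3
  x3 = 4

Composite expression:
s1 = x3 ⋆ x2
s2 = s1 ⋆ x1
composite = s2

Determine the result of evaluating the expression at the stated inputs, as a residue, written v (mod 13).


11 (mod 13)

(x3 ⋆ x2) = 7
((x3 ⋆ x2) ⋆ x1) = 11


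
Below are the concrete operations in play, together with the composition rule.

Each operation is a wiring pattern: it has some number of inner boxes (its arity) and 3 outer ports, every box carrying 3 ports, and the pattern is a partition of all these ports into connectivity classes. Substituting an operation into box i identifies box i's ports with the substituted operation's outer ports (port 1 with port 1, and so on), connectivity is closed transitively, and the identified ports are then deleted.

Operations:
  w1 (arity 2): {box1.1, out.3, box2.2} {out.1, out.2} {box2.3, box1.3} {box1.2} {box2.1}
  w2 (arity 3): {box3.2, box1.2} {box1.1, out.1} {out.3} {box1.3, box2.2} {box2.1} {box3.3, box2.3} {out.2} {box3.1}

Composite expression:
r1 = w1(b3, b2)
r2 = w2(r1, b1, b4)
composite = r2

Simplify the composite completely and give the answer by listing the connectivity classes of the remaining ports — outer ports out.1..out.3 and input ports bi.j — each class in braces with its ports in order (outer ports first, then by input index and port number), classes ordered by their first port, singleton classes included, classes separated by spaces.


{out.1, b4.2} {out.2} {out.3} {b1.1} {b1.2, b2.2, b3.1} {b1.3, b4.3} {b2.1} {b2.3, b3.3} {b3.2} {b4.1}


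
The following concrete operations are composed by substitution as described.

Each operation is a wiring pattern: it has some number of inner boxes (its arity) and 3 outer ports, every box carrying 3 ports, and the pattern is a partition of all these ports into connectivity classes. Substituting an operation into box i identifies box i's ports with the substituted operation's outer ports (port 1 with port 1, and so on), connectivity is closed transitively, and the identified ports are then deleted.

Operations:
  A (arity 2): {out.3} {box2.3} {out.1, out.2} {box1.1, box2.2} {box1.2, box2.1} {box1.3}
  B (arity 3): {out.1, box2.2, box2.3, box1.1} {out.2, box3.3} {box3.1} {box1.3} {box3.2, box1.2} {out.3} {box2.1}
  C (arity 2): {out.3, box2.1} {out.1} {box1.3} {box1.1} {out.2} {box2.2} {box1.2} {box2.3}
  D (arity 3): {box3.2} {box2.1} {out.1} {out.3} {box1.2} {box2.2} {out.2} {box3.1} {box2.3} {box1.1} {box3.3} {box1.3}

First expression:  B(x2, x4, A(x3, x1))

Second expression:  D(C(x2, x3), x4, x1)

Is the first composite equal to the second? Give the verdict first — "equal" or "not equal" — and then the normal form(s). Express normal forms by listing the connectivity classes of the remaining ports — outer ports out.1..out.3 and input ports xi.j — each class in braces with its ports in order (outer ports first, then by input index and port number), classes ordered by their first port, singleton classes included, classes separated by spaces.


not equal — first {out.1, x2.1, x4.2, x4.3} {out.2} {out.3} {x1.1, x3.2} {x1.2, x3.1} {x1.3} {x2.2} {x2.3} {x3.3} {x4.1}, second {out.1} {out.2} {out.3} {x1.1} {x1.2} {x1.3} {x2.1} {x2.2} {x2.3} {x3.1} {x3.2} {x3.3} {x4.1} {x4.2} {x4.3}

Normal form of the first expression: {out.1, x2.1, x4.2, x4.3} {out.2} {out.3} {x1.1, x3.2} {x1.2, x3.1} {x1.3} {x2.2} {x2.3} {x3.3} {x4.1}
Normal form of the second expression: {out.1} {out.2} {out.3} {x1.1} {x1.2} {x1.3} {x2.1} {x2.2} {x2.3} {x3.1} {x3.2} {x3.3} {x4.1} {x4.2} {x4.3}
They disagree, so not equal.


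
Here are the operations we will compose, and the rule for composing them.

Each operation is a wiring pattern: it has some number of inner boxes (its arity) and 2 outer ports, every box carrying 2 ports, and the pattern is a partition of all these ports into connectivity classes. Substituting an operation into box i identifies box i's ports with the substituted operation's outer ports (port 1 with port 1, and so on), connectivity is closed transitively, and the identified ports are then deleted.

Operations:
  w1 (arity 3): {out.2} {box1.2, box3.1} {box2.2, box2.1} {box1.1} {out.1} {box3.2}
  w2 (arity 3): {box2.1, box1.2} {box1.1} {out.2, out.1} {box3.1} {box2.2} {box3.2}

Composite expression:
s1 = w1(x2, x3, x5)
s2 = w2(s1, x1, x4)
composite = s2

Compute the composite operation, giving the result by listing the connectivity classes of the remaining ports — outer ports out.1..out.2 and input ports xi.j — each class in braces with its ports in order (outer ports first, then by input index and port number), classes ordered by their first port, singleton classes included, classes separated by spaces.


{out.1, out.2} {x1.1} {x1.2} {x2.1} {x2.2, x5.1} {x3.1, x3.2} {x4.1} {x4.2} {x5.2}

Treat the ports identified at w2 as solder joints: merge, then drop.
through w1, on inputs (x2, x3, x5): {out.1} {out.2} {x2.1} {x2.2, x5.1} {x3.1, x3.2} {x5.2} (out.j = stage outer ports)
through w2, on inputs (x2, x3, x5, x1, x4): {out.1, out.2} {x1.1} {x1.2} {x2.1} {x2.2, x5.1} {x3.1, x3.2} {x4.1} {x4.2} {x5.2} (out.j = stage outer ports)


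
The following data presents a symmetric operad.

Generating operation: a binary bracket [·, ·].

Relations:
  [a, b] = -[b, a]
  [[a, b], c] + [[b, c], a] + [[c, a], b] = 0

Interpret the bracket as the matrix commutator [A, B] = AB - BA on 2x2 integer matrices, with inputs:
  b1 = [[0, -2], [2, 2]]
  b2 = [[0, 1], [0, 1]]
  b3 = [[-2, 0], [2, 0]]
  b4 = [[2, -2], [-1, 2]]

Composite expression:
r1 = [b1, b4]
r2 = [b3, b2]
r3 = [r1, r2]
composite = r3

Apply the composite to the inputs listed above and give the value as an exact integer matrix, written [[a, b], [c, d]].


[[-12, -8], [32, 12]]

[b1, b4] = [[6, 4], [-2, -6]]
[b3, b2] = [[-2, -2], [-2, 2]]
[[b1, b4], [b3, b2]] = [[-12, -8], [32, 12]]


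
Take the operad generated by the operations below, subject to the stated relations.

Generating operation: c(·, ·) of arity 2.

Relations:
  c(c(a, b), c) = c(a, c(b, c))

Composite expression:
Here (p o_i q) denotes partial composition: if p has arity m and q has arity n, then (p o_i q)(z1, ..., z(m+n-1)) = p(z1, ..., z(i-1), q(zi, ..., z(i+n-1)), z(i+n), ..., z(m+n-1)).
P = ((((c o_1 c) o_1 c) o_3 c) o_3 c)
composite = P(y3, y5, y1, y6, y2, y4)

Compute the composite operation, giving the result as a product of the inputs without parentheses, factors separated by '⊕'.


y3 ⊕ y5 ⊕ y1 ⊕ y6 ⊕ y2 ⊕ y4

Under associativity of c, the answer is the y's in reading order.
c(y3, y5) reduces to y3 ⊕ y5
c(y1, y6) reduces to y1 ⊕ y6
c(c(y1, y6), y2) reduces to y1 ⊕ y6 ⊕ y2
c(c(y3, y5), c(c(y1, y6), y2)) reduces to y3 ⊕ y5 ⊕ y1 ⊕ y6 ⊕ y2
c(c(c(y3, y5), c(c(y1, y6), y2)), y4) reduces to y3 ⊕ y5 ⊕ y1 ⊕ y6 ⊕ y2 ⊕ y4


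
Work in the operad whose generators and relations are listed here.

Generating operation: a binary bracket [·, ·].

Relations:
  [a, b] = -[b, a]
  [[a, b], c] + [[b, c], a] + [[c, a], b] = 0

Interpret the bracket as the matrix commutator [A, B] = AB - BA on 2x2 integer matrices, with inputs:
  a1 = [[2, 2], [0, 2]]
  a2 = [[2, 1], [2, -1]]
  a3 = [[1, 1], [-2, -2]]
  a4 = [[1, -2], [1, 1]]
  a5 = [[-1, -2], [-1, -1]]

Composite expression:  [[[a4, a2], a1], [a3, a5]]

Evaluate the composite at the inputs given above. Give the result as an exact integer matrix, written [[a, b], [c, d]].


[a4, a2] = [[-5, 6], [3, 5]]
[[a4, a2], a1] = [[-6, -20], [0, 6]]
[a3, a5] = [[-5, -6], [3, 5]]
[[[a4, a2], a1], [a3, a5]] = [[-60, -128], [36, 60]]

[[-60, -128], [36, 60]]


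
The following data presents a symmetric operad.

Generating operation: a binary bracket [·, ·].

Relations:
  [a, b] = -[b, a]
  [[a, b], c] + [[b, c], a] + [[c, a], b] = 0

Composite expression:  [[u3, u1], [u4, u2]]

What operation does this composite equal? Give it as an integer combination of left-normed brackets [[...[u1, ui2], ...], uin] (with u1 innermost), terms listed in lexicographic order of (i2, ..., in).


[[[u1, u3], u2], u4] - [[[u1, u3], u4], u2]

Expand each bracket as ab - ba; the u1-initial words give the coefficients.
Composite bracket: [[u3, u1], [u4, u2]]
Each bracket splits as ab - ba, giving 8 signed words (2^3 = 8).
Coefficients come from the u1-initial words:
  sign of u1u3u2u4 is +1, so it contributes +[[[u1, u3], u2], u4]
  sign of u1u3u4u2 is -1, so it contributes -[[[u1, u3], u4], u2]


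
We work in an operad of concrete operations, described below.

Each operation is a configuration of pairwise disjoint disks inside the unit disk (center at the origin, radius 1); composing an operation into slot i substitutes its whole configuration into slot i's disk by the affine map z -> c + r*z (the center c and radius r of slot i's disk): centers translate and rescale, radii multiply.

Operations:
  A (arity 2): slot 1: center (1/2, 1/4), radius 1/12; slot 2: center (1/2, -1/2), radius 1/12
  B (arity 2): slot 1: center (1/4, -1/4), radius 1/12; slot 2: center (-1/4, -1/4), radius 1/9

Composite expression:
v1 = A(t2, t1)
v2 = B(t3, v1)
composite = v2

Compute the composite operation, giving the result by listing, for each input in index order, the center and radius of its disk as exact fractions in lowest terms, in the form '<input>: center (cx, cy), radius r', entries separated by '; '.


t1: center (-7/36, -11/36), radius 1/108; t2: center (-7/36, -2/9), radius 1/108; t3: center (1/4, -1/4), radius 1/12

Nesting under B composes maps z -> c + r*z down each t-path.
t3: after 1 affine step, its disk has center (1/4, -1/4), radius 1/12
t2: after 2 affine steps, its disk has center (-7/36, -2/9), radius 1/108
t1: after 2 affine steps, its disk has center (-7/36, -11/36), radius 1/108


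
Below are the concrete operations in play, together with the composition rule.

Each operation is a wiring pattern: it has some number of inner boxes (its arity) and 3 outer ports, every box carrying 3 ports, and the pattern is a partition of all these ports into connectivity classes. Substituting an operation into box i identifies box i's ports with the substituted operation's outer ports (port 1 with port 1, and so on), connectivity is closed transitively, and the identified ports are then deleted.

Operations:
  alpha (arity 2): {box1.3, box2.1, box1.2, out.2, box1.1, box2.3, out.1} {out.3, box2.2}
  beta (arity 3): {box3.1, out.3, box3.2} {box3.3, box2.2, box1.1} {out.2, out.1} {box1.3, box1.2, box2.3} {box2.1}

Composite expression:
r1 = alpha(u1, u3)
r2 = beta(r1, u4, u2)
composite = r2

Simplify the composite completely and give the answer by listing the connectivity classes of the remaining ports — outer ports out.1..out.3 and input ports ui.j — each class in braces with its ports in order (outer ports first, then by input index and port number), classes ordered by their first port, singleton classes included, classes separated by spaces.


Reachability decides: close wires over beta-identified ports.
composing alpha on (u1, u3), with out.j its own outer ports: {out.1, out.2, u1.1, u1.2, u1.3, u3.1, u3.3} {out.3, u3.2}
composing beta on (u1, u3, u4, u2), with out.j its own outer ports: {out.1, out.2} {out.3, u2.1, u2.2} {u1.1, u1.2, u1.3, u2.3, u3.1, u3.2, u3.3, u4.2, u4.3} {u4.1}

{out.1, out.2} {out.3, u2.1, u2.2} {u1.1, u1.2, u1.3, u2.3, u3.1, u3.2, u3.3, u4.2, u4.3} {u4.1}


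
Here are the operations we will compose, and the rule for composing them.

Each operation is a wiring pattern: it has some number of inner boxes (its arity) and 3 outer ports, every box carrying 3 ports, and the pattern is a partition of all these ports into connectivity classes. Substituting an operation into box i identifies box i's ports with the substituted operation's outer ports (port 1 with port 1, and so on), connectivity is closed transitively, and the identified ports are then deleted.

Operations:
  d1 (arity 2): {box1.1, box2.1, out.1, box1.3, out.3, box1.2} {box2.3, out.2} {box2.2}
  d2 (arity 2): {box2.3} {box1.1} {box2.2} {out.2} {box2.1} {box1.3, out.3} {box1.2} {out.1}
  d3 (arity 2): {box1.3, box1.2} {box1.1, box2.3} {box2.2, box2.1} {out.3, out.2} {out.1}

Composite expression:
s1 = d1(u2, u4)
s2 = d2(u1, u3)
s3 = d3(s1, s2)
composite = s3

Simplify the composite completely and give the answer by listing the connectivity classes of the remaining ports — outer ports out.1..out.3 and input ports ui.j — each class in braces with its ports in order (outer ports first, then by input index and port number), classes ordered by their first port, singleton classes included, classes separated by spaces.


{out.1} {out.2, out.3} {u1.1} {u1.2} {u1.3, u2.1, u2.2, u2.3, u4.1, u4.3} {u3.1} {u3.2} {u3.3} {u4.2}

Connectivity passes through glued d3-boundaries; trace each wire chain.
composing d1 on (u2, u4), with out.j its own outer ports: {out.1, out.3, u2.1, u2.2, u2.3, u4.1} {out.2, u4.3} {u4.2}
composing d2 on (u1, u3), with out.j its own outer ports: {out.1} {out.2} {out.3, u1.3} {u1.1} {u1.2} {u3.1} {u3.2} {u3.3}
composing d3 on (u2, u4, u1, u3), with out.j its own outer ports: {out.1} {out.2, out.3} {u1.1} {u1.2} {u1.3, u2.1, u2.2, u2.3, u4.1, u4.3} {u3.1} {u3.2} {u3.3} {u4.2}


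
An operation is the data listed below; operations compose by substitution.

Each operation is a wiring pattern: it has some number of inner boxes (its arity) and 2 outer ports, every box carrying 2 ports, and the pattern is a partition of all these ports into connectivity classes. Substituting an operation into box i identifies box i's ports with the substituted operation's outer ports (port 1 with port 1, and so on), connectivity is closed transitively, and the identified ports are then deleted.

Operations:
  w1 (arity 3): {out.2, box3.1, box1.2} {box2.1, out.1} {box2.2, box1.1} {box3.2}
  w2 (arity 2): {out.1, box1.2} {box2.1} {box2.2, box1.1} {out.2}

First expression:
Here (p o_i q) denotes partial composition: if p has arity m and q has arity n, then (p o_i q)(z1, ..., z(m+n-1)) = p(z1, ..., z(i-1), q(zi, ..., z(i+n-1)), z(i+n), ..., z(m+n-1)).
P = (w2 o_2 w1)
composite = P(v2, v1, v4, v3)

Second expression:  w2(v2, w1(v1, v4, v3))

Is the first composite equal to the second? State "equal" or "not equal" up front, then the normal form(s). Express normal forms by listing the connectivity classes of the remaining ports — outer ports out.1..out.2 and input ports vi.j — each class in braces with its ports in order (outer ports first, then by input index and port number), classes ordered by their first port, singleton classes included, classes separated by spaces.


The first expression reduces to {out.1, v2.2} {out.2} {v1.1, v4.2} {v1.2, v2.1, v3.1} {v3.2} {v4.1}
The second expression reduces to {out.1, v2.2} {out.2} {v1.1, v4.2} {v1.2, v2.1, v3.1} {v3.2} {v4.1}
The forms coincide; equal.

equal; both compose to {out.1, v2.2} {out.2} {v1.1, v4.2} {v1.2, v2.1, v3.1} {v3.2} {v4.1}


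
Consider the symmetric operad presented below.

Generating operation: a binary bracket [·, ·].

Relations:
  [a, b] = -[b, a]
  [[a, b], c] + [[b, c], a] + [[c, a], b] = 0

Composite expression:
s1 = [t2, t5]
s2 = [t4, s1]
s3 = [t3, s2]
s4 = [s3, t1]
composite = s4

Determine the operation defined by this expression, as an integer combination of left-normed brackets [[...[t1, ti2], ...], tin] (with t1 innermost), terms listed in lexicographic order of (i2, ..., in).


-[[[[t1, t2], t5], t4], t3] + [[[[t1, t3], t2], t5], t4] - [[[[t1, t3], t4], t2], t5] + [[[[t1, t3], t4], t5], t2] - [[[[t1, t3], t5], t2], t4] + [[[[t1, t4], t2], t5], t3] - [[[[t1, t4], t5], t2], t3] + [[[[t1, t5], t2], t4], t3]

Antisymmetry and Jacobi reduce to t1-anchored left-normed brackets.
Composite bracket: [[t3, [t4, [t2, t5]]], t1]
The bracket unfolds into 16 signed words via [a, b] = ab - ba (2^4 = 16).
Only words starting with t1 matter:
  the word t1t2t5t4t3 carries sign -1 and contributes -[[[[t1, t2], t5], t4], t3]
  the word t1t3t2t5t4 carries sign +1 and contributes +[[[[t1, t3], t2], t5], t4]
  the word t1t3t4t2t5 carries sign -1 and contributes -[[[[t1, t3], t4], t2], t5]
  the word t1t3t4t5t2 carries sign +1 and contributes +[[[[t1, t3], t4], t5], t2]
  the word t1t3t5t2t4 carries sign -1 and contributes -[[[[t1, t3], t5], t2], t4]
  the word t1t4t2t5t3 carries sign +1 and contributes +[[[[t1, t4], t2], t5], t3]
  the word t1t4t5t2t3 carries sign -1 and contributes -[[[[t1, t4], t5], t2], t3]
  the word t1t5t2t4t3 carries sign +1 and contributes +[[[[t1, t5], t2], t4], t3]


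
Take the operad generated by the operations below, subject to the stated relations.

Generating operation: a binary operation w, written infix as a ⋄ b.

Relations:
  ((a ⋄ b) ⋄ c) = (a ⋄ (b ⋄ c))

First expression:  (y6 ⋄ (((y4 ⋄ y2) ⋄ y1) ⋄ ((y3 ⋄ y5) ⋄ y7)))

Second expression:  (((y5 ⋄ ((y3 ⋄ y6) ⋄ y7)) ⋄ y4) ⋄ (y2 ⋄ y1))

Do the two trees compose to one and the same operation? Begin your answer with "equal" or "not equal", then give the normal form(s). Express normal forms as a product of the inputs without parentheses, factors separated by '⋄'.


not equal — first y6 ⋄ y4 ⋄ y2 ⋄ y1 ⋄ y3 ⋄ y5 ⋄ y7, second y5 ⋄ y3 ⋄ y6 ⋄ y7 ⋄ y4 ⋄ y2 ⋄ y1

The first expression, normalized: y6 ⋄ y4 ⋄ y2 ⋄ y1 ⋄ y3 ⋄ y5 ⋄ y7
The second expression, normalized: y5 ⋄ y3 ⋄ y6 ⋄ y7 ⋄ y4 ⋄ y2 ⋄ y1
The normal forms differ: not equal.


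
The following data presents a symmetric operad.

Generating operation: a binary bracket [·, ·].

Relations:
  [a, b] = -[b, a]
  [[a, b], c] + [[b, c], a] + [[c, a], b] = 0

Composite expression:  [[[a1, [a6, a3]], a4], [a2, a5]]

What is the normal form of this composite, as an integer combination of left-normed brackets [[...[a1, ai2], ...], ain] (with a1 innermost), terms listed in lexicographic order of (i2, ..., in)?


-[[[[[a1, a3], a6], a4], a2], a5] + [[[[[a1, a3], a6], a4], a5], a2] + [[[[[a1, a6], a3], a4], a2], a5] - [[[[[a1, a6], a3], a4], a5], a2]

In the tensor algebra, words opening a1 carry the a1-anchored form.
Composite bracket: [[[a1, [a6, a3]], a4], [a2, a5]]
The bracket unfolds into 32 signed words via [a, b] = ab - ba (2^5 = 32).
Collect the words opening with a1:
  word a1a3a6a4a2a5 has sign -1, contributing -[[[[[a1, a3], a6], a4], a2], a5]
  word a1a3a6a4a5a2 has sign +1, contributing +[[[[[a1, a3], a6], a4], a5], a2]
  word a1a6a3a4a2a5 has sign +1, contributing +[[[[[a1, a6], a3], a4], a2], a5]
  word a1a6a3a4a5a2 has sign -1, contributing -[[[[[a1, a6], a3], a4], a5], a2]


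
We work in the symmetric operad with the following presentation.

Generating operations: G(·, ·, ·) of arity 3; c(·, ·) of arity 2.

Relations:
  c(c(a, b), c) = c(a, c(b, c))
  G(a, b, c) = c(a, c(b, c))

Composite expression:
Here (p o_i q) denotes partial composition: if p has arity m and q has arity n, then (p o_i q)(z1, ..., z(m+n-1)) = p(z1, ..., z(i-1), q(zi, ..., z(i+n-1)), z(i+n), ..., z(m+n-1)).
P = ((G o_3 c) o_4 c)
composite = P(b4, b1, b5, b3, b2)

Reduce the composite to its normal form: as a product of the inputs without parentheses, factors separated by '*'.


b4 * b1 * b5 * b3 * b2

Under associativity of G, the answer is the b's in reading order.
c(b3, b2) linearizes to b3 * b2
c(b5, c(b3, b2)) linearizes to b5 * b3 * b2
G(b4, b1, c(b5, c(b3, b2))) linearizes to b4 * b1 * b5 * b3 * b2


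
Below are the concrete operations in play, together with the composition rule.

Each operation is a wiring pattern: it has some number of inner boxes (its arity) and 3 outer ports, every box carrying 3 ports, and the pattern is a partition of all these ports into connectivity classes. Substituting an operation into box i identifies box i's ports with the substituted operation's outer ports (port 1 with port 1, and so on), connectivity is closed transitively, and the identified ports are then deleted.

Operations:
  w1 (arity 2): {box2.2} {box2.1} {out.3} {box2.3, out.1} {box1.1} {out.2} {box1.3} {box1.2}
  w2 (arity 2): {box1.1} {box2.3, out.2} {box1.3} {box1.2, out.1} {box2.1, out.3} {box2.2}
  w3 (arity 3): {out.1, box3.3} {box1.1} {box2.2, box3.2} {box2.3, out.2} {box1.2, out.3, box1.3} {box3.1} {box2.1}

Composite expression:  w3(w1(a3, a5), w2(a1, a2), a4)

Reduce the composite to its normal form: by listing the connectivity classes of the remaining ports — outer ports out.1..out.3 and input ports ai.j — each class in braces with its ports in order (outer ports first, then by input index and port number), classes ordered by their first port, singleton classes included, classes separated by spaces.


Treat the ports identified at w3 as solder joints: merge, then drop.
after w1, the pattern on (a3, a5) reads {out.1, a5.3} {out.2} {out.3} {a3.1} {a3.2} {a3.3} {a5.1} {a5.2} (out.j = its outer ports)
after w2, the pattern on (a1, a2) reads {out.1, a1.2} {out.2, a2.3} {out.3, a2.1} {a1.1} {a1.3} {a2.2} (out.j = its outer ports)
after w3, the pattern on (a3, a5, a1, a2, a4) reads {out.1, a4.3} {out.2, a2.1} {out.3} {a1.1} {a1.2} {a1.3} {a2.2} {a2.3, a4.2} {a3.1} {a3.2} {a3.3} {a4.1} {a5.1} {a5.2} {a5.3} (out.j = its outer ports)

{out.1, a4.3} {out.2, a2.1} {out.3} {a1.1} {a1.2} {a1.3} {a2.2} {a2.3, a4.2} {a3.1} {a3.2} {a3.3} {a4.1} {a5.1} {a5.2} {a5.3}


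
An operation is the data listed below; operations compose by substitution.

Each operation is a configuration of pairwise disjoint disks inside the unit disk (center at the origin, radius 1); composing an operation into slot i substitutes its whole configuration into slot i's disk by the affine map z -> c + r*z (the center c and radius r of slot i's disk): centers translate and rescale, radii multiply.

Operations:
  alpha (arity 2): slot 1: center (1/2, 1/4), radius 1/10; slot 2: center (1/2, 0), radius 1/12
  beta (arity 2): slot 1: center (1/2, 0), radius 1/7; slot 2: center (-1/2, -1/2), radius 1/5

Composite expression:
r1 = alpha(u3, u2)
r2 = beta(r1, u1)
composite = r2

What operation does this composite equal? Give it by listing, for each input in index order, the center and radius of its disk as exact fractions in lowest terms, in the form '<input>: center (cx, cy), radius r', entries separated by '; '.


u1: center (-1/2, -1/2), radius 1/5; u2: center (4/7, 0), radius 1/84; u3: center (4/7, 1/28), radius 1/70

Affine substitution under beta: radii multiply and u-centers shift.
for u3, the 2-step affine chain lands on center (4/7, 1/28), radius 1/70
for u2, the 2-step affine chain lands on center (4/7, 0), radius 1/84
for u1, the 1-step affine chain lands on center (-1/2, -1/2), radius 1/5


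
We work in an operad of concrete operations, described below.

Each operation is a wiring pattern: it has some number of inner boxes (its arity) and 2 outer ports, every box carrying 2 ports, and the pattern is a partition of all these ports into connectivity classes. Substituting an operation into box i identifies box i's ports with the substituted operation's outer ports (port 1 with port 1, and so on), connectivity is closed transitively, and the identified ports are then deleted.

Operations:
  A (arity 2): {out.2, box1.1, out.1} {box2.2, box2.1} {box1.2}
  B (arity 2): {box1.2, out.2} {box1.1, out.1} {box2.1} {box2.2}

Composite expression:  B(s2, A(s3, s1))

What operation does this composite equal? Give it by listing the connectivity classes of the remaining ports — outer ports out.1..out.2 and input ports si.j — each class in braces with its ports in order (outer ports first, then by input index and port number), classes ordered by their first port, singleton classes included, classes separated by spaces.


{out.1, s2.1} {out.2, s2.2} {s1.1, s1.2} {s3.1} {s3.2}

Substituting into B glues patterns; closure does the rest.
stage A: inputs (s3, s1), connectivity {out.1, out.2, s3.1} {s1.1, s1.2} {s3.2}, out.j its boundary
stage B: inputs (s2, s3, s1), connectivity {out.1, s2.1} {out.2, s2.2} {s1.1, s1.2} {s3.1} {s3.2}, out.j its boundary


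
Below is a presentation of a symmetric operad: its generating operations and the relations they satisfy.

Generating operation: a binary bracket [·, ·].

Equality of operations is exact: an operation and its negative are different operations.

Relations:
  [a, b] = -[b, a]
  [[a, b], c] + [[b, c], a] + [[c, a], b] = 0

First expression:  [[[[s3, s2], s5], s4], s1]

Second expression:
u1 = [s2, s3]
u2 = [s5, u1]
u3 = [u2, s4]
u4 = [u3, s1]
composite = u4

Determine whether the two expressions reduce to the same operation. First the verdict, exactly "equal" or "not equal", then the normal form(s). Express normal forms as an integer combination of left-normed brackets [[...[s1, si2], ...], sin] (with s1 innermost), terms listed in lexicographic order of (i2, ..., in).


The first expression reduces to [[[[s1, s2], s3], s5], s4] - [[[[s1, s3], s2], s5], s4] - [[[[s1, s4], s2], s3], s5] + [[[[s1, s4], s3], s2], s5] + [[[[s1, s4], s5], s2], s3] - [[[[s1, s4], s5], s3], s2] - [[[[s1, s5], s2], s3], s4] + [[[[s1, s5], s3], s2], s4]
The second expression reduces to [[[[s1, s2], s3], s5], s4] - [[[[s1, s3], s2], s5], s4] - [[[[s1, s4], s2], s3], s5] + [[[[s1, s4], s3], s2], s5] + [[[[s1, s4], s5], s2], s3] - [[[[s1, s4], s5], s3], s2] - [[[[s1, s5], s2], s3], s4] + [[[[s1, s5], s3], s2], s4]
Both agree, so they are equal.

equal; both compose to [[[[s1, s2], s3], s5], s4] - [[[[s1, s3], s2], s5], s4] - [[[[s1, s4], s2], s3], s5] + [[[[s1, s4], s3], s2], s5] + [[[[s1, s4], s5], s2], s3] - [[[[s1, s4], s5], s3], s2] - [[[[s1, s5], s2], s3], s4] + [[[[s1, s5], s3], s2], s4]


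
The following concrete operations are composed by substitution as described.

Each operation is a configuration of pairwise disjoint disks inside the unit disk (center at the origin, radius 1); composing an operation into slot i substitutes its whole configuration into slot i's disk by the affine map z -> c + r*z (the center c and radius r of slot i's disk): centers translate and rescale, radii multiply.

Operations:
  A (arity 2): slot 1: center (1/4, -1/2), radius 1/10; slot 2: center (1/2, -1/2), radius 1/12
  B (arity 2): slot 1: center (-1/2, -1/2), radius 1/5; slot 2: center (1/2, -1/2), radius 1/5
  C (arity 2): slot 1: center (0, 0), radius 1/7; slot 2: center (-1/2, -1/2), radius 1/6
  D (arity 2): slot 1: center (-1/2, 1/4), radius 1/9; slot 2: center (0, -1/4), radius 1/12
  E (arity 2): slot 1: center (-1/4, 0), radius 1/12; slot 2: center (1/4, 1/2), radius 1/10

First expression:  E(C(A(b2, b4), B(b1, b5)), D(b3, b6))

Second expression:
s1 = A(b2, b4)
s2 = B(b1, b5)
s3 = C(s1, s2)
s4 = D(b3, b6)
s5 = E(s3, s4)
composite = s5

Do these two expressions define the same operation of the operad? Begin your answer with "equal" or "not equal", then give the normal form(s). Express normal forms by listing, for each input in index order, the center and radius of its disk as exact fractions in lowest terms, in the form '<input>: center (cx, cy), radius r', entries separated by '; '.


equal; both compose to b1: center (-43/144, -7/144), radius 1/360; b2: center (-83/336, -1/168), radius 1/840; b3: center (1/5, 21/40), radius 1/90; b4: center (-41/168, -1/168), radius 1/1008; b5: center (-41/144, -7/144), radius 1/360; b6: center (1/4, 19/40), radius 1/120
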